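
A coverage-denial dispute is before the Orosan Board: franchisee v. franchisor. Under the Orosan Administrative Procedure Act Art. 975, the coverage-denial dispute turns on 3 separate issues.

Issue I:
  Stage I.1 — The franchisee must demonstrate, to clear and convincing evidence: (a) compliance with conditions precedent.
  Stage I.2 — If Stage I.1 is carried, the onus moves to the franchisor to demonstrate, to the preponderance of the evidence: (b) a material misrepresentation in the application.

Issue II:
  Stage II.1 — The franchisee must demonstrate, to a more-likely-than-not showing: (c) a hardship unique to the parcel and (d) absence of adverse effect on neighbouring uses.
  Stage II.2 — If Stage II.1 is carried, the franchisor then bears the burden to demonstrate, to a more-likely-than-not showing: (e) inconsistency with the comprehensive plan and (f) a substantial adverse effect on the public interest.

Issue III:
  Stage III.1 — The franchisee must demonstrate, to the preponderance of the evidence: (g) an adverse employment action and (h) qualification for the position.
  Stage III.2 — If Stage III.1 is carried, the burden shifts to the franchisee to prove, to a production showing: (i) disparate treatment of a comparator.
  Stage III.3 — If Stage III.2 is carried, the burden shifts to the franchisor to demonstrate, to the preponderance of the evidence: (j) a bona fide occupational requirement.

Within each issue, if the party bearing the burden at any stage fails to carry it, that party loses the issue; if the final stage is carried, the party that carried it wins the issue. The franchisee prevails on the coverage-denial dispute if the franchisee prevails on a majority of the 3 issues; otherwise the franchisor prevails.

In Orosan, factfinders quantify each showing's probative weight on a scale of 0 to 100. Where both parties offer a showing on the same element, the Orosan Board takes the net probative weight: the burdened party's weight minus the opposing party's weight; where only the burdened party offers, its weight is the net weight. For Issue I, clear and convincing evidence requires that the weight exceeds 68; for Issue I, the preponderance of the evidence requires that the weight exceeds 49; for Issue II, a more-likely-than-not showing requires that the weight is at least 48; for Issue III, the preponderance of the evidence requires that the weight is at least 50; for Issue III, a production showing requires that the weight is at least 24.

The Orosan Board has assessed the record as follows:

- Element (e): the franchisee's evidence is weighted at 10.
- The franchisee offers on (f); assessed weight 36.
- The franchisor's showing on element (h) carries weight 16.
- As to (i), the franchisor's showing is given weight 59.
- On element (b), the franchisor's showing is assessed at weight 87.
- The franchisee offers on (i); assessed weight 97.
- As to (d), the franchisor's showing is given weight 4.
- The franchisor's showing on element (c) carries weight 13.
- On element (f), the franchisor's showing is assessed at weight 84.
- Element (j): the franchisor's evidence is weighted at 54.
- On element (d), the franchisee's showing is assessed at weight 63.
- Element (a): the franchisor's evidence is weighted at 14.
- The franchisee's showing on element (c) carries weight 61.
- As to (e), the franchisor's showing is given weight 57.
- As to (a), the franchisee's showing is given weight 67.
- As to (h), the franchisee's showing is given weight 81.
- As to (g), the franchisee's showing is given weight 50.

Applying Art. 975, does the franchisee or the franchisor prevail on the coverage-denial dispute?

franchisor

— Issue I —
Stage I.1 — burden on franchisee; standard: clear and convincing evidence (weight exceeds 68).
    (a): 67 − 14 = 53 ≤ 68 [not met]
  Stage I.1 not carried; the franchisee fails its burden.
So the franchisor prevails on this issue.
— Issue II —
Stage II.1 — burden on franchisee; standard: a more-likely-than-not showing (weight is at least 48).
    (c): 61 − 13 = 48 ≥ 48 [met]
    (d): 63 − 4 = 59 ≥ 48 [met]
  All elements met. The burden passes to the franchisor.
Stage II.2 — burden on franchisor; standard: a more-likely-than-not showing (weight is at least 48).
    (e): 57 − 10 = 47 < 48 [not met]
    (f): 84 − 36 = 48 ≥ 48 [met]
  Stage II.2 not carried; the franchisor fails its burden.
The franchisee prevails on this issue.
— Issue III —
At Stage III.1 the franchisee must meet the preponderance of the evidence (weight is at least 50): on (g) the weight is 50, ≥ 50, so (g) meets the standard; on (h) the weight is 81 less the opposing 16 gives net 65, which does reach 50, so (h) meets the standard.
  All elements met. The franchisee retains the burden for Stage III.2.
At Stage III.2 the franchisee must meet a production showing (weight is at least 24): on (i) the weight is 97 less the opposing 59 gives net 38, which does reach 24, so (i) meets the standard.
  All elements met. The burden passes to the franchisor.
At Stage III.3 the franchisor must meet the preponderance of the evidence (weight is at least 50): on (j) the weight is 54, which does reach 50, so (j) meets the standard.
  The franchisor carries the last stage.
With every stage satisfied, the franchisor prevails on this issue.
Per-issue: Issue I → franchisor; Issue II → franchisee; Issue III → franchisor. The franchisee must prevail on a majority of issues; overall, the franchisor prevails.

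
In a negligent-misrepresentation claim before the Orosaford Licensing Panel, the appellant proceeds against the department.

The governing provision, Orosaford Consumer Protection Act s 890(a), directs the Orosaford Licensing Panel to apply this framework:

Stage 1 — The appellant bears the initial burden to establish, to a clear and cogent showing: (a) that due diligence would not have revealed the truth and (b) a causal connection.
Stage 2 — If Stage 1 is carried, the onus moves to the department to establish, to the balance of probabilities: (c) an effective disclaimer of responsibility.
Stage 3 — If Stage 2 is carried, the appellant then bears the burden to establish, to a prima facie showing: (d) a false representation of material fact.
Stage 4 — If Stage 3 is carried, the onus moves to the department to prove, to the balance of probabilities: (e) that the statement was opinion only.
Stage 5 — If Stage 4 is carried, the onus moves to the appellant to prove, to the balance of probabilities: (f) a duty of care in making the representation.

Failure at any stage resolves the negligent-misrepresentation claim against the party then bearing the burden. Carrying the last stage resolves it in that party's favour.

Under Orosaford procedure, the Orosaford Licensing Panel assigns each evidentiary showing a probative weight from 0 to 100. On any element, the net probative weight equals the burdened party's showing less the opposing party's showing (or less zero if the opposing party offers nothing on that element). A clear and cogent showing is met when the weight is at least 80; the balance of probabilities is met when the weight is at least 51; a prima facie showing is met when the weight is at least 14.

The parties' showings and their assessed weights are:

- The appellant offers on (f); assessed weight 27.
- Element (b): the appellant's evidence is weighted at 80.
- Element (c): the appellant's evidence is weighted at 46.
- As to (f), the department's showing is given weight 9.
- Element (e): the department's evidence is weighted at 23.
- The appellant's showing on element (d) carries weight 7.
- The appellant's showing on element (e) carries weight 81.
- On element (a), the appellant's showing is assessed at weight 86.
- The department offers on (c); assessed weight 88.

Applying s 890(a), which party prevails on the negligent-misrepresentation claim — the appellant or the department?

appellant

Stage 1 (appellant, a clear and cogent showing, weight is at least 80): (a) 86 ≥ 80 — meets; (b) 80 ≥ 80 — meets.
  Stage 1 carried; the burden shifts to the department.
Stage 2 (department, the balance of probabilities, weight is at least 51): (c) net 88−46=42 < 51 — fails.
  Not every element is met, so the department fails to carry Stage 2.
The appellant prevails.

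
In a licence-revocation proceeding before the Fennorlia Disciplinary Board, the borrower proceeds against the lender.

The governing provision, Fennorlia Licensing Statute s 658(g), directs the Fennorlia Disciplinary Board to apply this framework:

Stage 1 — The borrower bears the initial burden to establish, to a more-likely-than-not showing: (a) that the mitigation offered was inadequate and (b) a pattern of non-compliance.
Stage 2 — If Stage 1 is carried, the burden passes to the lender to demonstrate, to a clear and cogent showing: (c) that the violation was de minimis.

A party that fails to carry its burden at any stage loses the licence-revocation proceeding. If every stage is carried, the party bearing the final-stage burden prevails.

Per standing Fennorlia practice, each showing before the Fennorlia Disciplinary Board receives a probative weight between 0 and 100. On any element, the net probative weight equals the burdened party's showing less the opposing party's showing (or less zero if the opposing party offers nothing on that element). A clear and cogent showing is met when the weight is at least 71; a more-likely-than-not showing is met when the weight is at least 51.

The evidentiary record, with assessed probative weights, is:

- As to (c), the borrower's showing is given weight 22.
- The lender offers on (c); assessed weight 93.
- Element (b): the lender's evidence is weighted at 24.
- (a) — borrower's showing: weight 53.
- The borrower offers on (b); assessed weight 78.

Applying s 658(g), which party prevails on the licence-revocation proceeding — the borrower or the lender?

Stage 1 (borrower, a more-likely-than-not showing, weight is at least 51): (a) 53 ≥ 51 — meets; (b) net 78−24=54 ≥ 51 — meets.
  The borrower carries Stage 1; the lender now bears the burden.
Stage 2 (lender, a clear and cogent showing, weight is at least 71): (c) net 93−22=71 ≥ 71 — meets.
  Stage 2 carried; the final stage is satisfied.
Every stage carried; the lender prevails.

lender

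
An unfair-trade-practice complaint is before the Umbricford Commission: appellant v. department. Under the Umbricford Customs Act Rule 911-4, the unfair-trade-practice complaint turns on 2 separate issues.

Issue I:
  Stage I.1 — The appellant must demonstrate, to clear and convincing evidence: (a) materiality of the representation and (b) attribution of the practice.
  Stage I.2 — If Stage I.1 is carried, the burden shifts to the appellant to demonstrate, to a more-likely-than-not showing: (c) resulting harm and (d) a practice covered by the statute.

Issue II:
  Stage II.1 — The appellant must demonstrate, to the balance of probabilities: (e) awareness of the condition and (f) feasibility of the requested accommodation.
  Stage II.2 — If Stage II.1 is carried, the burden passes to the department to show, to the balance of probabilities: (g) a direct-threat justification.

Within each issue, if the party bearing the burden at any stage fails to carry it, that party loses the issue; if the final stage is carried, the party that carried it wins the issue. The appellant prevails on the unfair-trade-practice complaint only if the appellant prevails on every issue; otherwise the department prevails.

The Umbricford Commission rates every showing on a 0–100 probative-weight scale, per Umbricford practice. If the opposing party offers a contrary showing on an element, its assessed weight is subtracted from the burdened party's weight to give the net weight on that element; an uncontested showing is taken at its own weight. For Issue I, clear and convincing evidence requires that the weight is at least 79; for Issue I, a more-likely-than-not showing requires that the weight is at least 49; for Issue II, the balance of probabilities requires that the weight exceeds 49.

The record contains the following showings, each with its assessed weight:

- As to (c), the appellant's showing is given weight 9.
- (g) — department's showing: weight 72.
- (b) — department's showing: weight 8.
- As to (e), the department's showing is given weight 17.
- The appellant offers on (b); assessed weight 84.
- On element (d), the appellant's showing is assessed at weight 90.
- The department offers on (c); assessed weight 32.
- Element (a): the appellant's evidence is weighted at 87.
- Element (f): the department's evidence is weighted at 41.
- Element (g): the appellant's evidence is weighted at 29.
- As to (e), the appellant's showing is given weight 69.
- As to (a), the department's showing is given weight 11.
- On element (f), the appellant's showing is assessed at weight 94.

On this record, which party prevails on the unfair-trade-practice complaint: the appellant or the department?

— Issue I —
At Stage I.1 the appellant must meet clear and convincing evidence (weight is at least 79): on (a) the weight is 87 less the opposing 11 gives net 76, < 79, so (a) does not meet the standard; on (b) the weight is 84 less the opposing 8 gives net 76, < 79, so (b) does not meet the standard.
  Stage I.1 not carried; the appellant fails its burden.
The department prevails on this issue.
— Issue II —
At Stage II.1 the appellant must meet the balance of probabilities (weight exceeds 49): on (e) the weight is 69 less the opposing 17 gives net 52, which does exceed 49, so (e) meets the standard; on (f) the weight is 94 less the opposing 41 gives net 53, > 49, so (f) meets the standard.
  All elements met. The burden passes to the department.
At Stage II.2 the department must meet the balance of probabilities (weight exceeds 49): on (g) the weight is 72 less the opposing 29 gives net 43, ≤ 49, so (g) does not meet the standard.
  Not every element is met, so the department fails to carry Stage II.2.
So the appellant prevails on this issue.
Per-issue: Issue I → department; Issue II → appellant. The appellant must prevail on every issue; overall, the department prevails.

department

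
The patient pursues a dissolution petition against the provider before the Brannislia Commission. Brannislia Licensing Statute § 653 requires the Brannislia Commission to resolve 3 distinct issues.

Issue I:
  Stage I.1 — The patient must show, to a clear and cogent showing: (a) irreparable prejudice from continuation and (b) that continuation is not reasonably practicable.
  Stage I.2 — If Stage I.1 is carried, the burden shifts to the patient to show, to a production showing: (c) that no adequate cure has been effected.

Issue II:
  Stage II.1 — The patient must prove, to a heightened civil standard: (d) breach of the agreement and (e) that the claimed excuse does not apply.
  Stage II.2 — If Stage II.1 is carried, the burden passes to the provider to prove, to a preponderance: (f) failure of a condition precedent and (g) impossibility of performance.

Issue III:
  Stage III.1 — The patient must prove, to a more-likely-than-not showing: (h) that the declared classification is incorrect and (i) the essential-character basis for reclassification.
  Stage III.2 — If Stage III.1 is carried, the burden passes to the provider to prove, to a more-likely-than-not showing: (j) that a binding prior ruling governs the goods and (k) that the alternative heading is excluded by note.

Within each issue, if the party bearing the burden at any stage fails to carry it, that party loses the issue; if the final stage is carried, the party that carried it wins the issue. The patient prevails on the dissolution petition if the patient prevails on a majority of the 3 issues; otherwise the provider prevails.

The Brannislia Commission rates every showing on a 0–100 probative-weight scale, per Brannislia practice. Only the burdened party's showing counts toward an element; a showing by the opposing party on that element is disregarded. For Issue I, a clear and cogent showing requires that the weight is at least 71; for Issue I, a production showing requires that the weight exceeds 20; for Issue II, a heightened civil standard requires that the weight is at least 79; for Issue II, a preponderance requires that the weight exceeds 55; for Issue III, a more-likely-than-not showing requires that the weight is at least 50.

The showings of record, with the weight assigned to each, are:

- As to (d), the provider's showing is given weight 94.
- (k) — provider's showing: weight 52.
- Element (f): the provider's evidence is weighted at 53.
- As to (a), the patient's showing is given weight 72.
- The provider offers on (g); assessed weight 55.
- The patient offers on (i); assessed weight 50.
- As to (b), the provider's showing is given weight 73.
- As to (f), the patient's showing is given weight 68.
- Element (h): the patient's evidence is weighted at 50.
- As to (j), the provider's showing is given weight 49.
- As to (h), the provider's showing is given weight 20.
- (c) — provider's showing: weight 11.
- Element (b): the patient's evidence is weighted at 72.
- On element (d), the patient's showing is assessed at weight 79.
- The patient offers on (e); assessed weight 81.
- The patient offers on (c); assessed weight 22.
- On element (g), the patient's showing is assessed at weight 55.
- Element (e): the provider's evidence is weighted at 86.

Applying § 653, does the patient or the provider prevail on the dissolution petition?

— Issue I —
Stage I.1 (patient, a clear and cogent showing, weight is at least 71): (a) 72 ≥ 71 — meets; (b) 72 (provider's 73 disregarded) ≥ 71 — meets.
  Stage I.1 is satisfied; the patient continues to bear the burden.
Stage I.2 (patient, a production showing, weight exceeds 20): (c) 22 (provider's 11 disregarded) > 20 — meets.
  All elements met at the final stage.
With every stage satisfied, the patient prevails on this issue.
— Issue II —
Stage II.1 — burden on patient; standard: a heightened civil standard (weight is at least 79).
    (d): 79 (provider's 94 disregarded) ≥ 79 [met]
    (e): 81 (provider's 86 disregarded) ≥ 79 [met]
  The patient carries Stage II.1; the provider now bears the burden.
Stage II.2 — burden on provider; standard: a preponderance (weight exceeds 55).
    (f): 53 (patient's 68 disregarded) ≤ 55 [not met]
    (g): 55 (patient's 55 disregarded) ≤ 55 [not met]
  Stage II.2 not carried; the provider fails its burden.
The patient prevails on this issue.
— Issue III —
Stage III.1 — burden on patient; standard: a more-likely-than-not showing (weight is at least 50).
    (h): 50 (provider's 20 disregarded) ≥ 50 [met]
    (i): 50 ≥ 50 [met]
  The patient carries Stage III.1; the provider now bears the burden.
Stage III.2 — burden on provider; standard: a more-likely-than-not showing (weight is at least 50).
    (j): 49 < 50 [not met]
    (k): 52 ≥ 50 [met]
  Stage III.2 not carried; the provider fails its burden.
The patient prevails on this issue.
Per-issue: Issue I → patient; Issue II → patient; Issue III → patient. The patient must prevail on a majority of issues; overall, the patient prevails.

patient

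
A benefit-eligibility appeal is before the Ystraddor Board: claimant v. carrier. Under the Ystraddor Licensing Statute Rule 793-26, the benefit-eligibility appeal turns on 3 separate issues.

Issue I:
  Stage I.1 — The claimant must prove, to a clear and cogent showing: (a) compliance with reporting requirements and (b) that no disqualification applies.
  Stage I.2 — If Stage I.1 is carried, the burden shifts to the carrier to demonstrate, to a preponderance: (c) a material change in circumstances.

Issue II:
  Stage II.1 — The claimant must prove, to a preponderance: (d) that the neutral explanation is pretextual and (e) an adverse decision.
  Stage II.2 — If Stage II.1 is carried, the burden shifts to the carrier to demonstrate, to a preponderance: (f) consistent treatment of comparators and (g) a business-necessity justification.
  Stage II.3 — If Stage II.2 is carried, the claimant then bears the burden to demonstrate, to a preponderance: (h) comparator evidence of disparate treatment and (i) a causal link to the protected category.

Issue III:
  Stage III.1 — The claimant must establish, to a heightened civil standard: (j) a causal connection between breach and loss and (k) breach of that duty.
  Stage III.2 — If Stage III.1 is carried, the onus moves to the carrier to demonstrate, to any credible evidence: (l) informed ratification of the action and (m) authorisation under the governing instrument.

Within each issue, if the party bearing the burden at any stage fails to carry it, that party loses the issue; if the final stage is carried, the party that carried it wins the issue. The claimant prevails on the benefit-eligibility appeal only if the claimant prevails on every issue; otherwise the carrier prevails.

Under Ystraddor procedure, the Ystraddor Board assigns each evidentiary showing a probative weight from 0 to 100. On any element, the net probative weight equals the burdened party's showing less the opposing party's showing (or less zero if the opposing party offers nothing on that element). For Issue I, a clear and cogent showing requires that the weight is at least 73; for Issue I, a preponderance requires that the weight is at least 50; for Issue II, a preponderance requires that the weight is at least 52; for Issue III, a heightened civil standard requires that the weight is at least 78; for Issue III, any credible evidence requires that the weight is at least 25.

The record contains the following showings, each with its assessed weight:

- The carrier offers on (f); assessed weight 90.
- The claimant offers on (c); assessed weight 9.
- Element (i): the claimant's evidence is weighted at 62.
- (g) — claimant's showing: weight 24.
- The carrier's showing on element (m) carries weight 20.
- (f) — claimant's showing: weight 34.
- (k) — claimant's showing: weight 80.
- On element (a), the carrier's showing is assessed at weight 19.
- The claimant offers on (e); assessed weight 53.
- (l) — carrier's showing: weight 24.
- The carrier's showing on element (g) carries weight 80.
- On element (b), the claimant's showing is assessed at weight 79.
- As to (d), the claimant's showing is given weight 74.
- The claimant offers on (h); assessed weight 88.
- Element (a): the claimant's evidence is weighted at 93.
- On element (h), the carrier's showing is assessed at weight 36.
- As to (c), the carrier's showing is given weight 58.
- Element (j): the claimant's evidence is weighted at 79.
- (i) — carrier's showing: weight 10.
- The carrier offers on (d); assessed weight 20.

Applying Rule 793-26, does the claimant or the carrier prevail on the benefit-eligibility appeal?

— Issue I —
At Stage I.1 the claimant must meet a clear and cogent showing (weight is at least 73): on (a) the weight is 93 less the opposing 19 gives net 74, ≥ 73, so (a) meets the standard; on (b) the weight is 79, ≥ 73, so (b) meets the standard.
  Stage I.1 carried; the burden shifts to the carrier.
At Stage I.2 the carrier must meet a preponderance (weight is at least 50): on (c) the weight is 58 less the opposing 9 gives net 49, < 50, so (c) does not meet the standard.
  Stage I.2 not carried; the carrier fails its burden.
So the claimant prevails on this issue.
— Issue II —
Stage II.1 — burden on claimant; standard: a preponderance (weight is at least 52).
    (d): 74 − 20 = 54 ≥ 52 [met]
    (e): 53 ≥ 52 [met]
  Stage II.1 carried; the burden shifts to the carrier.
Stage II.2 — burden on carrier; standard: a preponderance (weight is at least 52).
    (f): 90 − 34 = 56 ≥ 52 [met]
    (g): 80 − 24 = 56 ≥ 52 [met]
  All elements met. The burden passes to the claimant.
Stage II.3 — burden on claimant; standard: a preponderance (weight is at least 52).
    (h): 88 − 36 = 52 ≥ 52 [met]
    (i): 62 − 10 = 52 ≥ 52 [met]
  Stage II.3 carried; the final stage is satisfied.
All stages carried — the claimant prevails on this issue.
— Issue III —
At Stage III.1 the claimant must meet a heightened civil standard (weight is at least 78): on (j) the weight is 79, ≥ 78, so (j) meets the standard; on (k) the weight is 80, ≥ 78, so (k) meets the standard.
  Stage III.1 is satisfied; the onus moves to the carrier.
At Stage III.2 the carrier must meet any credible evidence (weight is at least 25): on (l) the weight is 24, < 25, so (l) does not meet the standard; on (m) the weight is 20, which does not reach 25, so (m) does not meet the standard.
  Stage III.2 not carried; the carrier fails its burden.
The claimant prevails on this issue.
Per-issue: Issue I → claimant; Issue II → claimant; Issue III → claimant. The claimant must prevail on every issue; overall, the claimant prevails.

claimant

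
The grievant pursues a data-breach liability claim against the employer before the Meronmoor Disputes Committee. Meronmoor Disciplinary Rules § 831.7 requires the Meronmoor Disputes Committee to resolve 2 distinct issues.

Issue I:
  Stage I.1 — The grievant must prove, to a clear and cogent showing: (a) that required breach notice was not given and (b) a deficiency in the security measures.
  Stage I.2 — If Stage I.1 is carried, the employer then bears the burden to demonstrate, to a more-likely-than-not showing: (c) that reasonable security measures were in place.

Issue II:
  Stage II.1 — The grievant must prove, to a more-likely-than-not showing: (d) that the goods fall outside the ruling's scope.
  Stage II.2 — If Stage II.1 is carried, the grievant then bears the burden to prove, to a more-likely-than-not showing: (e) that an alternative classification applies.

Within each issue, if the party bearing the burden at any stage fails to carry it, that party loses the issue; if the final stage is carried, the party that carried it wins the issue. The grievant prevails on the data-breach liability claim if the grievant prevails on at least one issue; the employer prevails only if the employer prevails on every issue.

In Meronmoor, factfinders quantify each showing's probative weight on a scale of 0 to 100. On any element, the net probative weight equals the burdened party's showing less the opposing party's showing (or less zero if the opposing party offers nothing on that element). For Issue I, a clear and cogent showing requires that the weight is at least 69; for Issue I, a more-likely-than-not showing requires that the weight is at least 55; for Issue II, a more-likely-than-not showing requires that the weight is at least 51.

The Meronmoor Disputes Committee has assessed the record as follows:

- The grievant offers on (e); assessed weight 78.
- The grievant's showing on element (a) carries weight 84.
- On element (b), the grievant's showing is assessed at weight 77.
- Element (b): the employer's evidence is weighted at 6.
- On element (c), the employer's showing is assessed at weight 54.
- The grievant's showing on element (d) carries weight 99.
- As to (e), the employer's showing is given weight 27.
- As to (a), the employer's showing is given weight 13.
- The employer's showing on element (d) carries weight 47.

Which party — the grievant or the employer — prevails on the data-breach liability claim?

grievant

— Issue I —
Stage I.1 — burden on grievant; standard: a clear and cogent showing (weight is at least 69).
    (a): 84 − 13 = 71 ≥ 69 [met]
    (b): 77 − 6 = 71 ≥ 69 [met]
  Stage I.1 is satisfied; the onus moves to the employer.
Stage I.2 — burden on employer; standard: a more-likely-than-not showing (weight is at least 55).
    (c): 54 < 55 [not met]
  Stage I.2 not carried; the employer fails its burden.
The analysis ends at Stage I.2; the grievant prevails on this issue.
— Issue II —
Stage II.1 (grievant, a more-likely-than-not showing, weight is at least 51): (d) net 99−47=52 ≥ 51 — meets.
  Stage II.1 carried; the burden remains with the grievant.
Stage II.2 (grievant, a more-likely-than-not showing, weight is at least 51): (e) net 78−27=51 ≥ 51 — meets.
  All elements met at the final stage.
All stages carried — the grievant prevails on this issue.
Per-issue: Issue I → grievant; Issue II → grievant. The grievant must prevail on at least one issue; overall, the grievant prevails.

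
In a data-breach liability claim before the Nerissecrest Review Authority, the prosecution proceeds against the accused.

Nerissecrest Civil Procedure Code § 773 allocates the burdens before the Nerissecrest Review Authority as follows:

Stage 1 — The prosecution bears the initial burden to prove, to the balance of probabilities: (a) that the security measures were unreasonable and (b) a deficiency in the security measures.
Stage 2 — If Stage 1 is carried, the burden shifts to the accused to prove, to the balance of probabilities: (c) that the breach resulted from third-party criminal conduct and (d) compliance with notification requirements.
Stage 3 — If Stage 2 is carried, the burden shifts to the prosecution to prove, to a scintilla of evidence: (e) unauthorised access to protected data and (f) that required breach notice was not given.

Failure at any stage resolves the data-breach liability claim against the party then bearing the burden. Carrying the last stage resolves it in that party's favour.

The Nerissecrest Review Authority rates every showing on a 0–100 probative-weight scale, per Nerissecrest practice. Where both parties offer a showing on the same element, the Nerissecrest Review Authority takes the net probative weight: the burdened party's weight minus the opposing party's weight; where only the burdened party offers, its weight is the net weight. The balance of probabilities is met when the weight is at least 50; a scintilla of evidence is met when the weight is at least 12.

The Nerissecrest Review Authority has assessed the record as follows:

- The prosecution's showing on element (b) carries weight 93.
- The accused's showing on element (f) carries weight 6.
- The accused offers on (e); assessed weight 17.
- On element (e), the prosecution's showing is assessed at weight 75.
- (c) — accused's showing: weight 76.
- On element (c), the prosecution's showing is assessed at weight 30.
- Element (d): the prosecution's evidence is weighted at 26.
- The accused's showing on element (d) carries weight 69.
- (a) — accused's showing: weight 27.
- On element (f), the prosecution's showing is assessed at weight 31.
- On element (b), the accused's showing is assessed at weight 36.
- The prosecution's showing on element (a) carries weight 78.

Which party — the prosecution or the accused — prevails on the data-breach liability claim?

Stage 1 (prosecution, the balance of probabilities, weight is at least 50): (a) net 78−27=51 ≥ 50 — meets; (b) net 93−36=57 ≥ 50 — meets.
  All elements met. The burden passes to the accused.
Stage 2 (accused, the balance of probabilities, weight is at least 50): (c) net 76−30=46 < 50 — fails; (d) net 69−26=43 < 50 — fails.
  The accused does not carry Stage 2.
The prosecution prevails.

prosecution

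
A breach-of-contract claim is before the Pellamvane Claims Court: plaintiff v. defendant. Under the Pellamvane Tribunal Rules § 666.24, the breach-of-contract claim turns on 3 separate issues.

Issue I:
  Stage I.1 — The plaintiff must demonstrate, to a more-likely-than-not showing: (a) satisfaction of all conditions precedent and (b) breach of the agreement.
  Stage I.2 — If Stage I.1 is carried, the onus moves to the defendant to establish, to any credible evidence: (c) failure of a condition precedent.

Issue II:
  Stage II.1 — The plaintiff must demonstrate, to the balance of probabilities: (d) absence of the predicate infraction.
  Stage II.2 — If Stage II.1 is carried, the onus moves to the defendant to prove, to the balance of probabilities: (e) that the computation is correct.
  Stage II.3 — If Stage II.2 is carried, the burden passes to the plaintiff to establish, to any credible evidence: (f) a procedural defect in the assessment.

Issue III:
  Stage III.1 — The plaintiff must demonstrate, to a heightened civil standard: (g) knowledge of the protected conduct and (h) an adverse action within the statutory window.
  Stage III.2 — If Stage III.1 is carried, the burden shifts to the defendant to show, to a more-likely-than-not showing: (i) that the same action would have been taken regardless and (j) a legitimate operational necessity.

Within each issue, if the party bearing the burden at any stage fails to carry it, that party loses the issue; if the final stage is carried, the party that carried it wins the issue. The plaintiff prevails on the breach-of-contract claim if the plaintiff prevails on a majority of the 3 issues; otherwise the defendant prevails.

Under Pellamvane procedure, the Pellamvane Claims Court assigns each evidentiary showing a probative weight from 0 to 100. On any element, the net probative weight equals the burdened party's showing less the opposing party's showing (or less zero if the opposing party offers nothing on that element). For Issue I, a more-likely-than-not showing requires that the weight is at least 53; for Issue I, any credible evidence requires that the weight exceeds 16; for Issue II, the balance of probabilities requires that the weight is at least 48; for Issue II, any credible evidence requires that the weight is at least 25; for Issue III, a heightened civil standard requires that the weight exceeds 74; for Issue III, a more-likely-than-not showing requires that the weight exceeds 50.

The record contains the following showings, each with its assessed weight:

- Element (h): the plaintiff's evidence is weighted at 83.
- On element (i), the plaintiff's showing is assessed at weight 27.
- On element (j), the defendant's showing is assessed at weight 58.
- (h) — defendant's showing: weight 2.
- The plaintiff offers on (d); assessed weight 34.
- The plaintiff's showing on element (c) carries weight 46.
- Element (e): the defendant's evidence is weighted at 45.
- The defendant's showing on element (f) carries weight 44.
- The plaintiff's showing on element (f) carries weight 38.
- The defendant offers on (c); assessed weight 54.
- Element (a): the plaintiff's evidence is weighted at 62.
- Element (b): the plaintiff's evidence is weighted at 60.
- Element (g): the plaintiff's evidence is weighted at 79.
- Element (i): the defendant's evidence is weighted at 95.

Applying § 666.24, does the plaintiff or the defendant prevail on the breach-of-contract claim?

defendant

— Issue I —
At Stage I.1 the plaintiff must meet a more-likely-than-not showing (weight is at least 53): on (a) the weight is 62, which does reach 53, so (a) meets the standard; on (b) the weight is 60, which does reach 53, so (b) meets the standard.
  The plaintiff carries Stage I.1; the defendant now bears the burden.
At Stage I.2 the defendant must meet any credible evidence (weight exceeds 16): on (c) the weight is 54 less the opposing 46 gives net 8, ≤ 16, so (c) does not meet the standard.
  The defendant does not carry Stage I.2.
So the plaintiff prevails on this issue.
— Issue II —
At Stage II.1 the plaintiff must meet the balance of probabilities (weight is at least 48): on (d) the weight is 34, which does not reach 48, so (d) does not meet the standard.
  Not every element is met, so the plaintiff fails to carry Stage II.1.
The analysis ends at Stage II.1; the defendant prevails on this issue.
— Issue III —
Stage III.1 (plaintiff, a heightened civil standard, weight exceeds 74): (g) 79 > 74 — meets; (h) net 83−2=81 > 74 — meets.
  All elements met. The burden passes to the defendant.
Stage III.2 (defendant, a more-likely-than-not showing, weight exceeds 50): (i) net 95−27=68 > 50 — meets; (j) 58 > 50 — meets.
  Stage III.2 carried; the final stage is satisfied.
With every stage satisfied, the defendant prevails on this issue.
Per-issue: Issue I → plaintiff; Issue II → defendant; Issue III → defendant. The plaintiff must prevail on a majority of issues; overall, the defendant prevails.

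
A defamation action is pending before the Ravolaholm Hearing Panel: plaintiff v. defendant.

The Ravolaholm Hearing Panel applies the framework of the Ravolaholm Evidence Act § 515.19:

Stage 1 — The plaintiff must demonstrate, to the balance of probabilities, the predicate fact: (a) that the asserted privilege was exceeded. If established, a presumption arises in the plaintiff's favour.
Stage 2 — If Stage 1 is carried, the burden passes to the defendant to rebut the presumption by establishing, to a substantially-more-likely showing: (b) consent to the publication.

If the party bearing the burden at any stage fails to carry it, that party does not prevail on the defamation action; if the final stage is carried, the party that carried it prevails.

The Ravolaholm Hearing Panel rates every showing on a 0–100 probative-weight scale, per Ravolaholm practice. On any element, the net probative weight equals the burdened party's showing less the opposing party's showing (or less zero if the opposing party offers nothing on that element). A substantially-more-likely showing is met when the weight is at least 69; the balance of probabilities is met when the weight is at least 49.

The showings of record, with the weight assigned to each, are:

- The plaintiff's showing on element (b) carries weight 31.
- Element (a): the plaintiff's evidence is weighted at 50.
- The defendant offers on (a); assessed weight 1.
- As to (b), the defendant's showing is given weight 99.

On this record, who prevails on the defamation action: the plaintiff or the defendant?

plaintiff

At Stage 1 the plaintiff must meet the balance of probabilities (weight is at least 49): on (a) the weight is 50 less the opposing 1 gives net 49, which does reach 49, so (a) meets the standard.
  Stage 1 carried; the burden shifts to the defendant.
At Stage 2 the defendant must meet a substantially-more-likely showing (weight is at least 69): on (b) the weight is 99 less the opposing 31 gives net 68, < 69, so (b) does not meet the standard.
  The defendant does not carry Stage 2.
The analysis ends at Stage 2; the plaintiff prevails.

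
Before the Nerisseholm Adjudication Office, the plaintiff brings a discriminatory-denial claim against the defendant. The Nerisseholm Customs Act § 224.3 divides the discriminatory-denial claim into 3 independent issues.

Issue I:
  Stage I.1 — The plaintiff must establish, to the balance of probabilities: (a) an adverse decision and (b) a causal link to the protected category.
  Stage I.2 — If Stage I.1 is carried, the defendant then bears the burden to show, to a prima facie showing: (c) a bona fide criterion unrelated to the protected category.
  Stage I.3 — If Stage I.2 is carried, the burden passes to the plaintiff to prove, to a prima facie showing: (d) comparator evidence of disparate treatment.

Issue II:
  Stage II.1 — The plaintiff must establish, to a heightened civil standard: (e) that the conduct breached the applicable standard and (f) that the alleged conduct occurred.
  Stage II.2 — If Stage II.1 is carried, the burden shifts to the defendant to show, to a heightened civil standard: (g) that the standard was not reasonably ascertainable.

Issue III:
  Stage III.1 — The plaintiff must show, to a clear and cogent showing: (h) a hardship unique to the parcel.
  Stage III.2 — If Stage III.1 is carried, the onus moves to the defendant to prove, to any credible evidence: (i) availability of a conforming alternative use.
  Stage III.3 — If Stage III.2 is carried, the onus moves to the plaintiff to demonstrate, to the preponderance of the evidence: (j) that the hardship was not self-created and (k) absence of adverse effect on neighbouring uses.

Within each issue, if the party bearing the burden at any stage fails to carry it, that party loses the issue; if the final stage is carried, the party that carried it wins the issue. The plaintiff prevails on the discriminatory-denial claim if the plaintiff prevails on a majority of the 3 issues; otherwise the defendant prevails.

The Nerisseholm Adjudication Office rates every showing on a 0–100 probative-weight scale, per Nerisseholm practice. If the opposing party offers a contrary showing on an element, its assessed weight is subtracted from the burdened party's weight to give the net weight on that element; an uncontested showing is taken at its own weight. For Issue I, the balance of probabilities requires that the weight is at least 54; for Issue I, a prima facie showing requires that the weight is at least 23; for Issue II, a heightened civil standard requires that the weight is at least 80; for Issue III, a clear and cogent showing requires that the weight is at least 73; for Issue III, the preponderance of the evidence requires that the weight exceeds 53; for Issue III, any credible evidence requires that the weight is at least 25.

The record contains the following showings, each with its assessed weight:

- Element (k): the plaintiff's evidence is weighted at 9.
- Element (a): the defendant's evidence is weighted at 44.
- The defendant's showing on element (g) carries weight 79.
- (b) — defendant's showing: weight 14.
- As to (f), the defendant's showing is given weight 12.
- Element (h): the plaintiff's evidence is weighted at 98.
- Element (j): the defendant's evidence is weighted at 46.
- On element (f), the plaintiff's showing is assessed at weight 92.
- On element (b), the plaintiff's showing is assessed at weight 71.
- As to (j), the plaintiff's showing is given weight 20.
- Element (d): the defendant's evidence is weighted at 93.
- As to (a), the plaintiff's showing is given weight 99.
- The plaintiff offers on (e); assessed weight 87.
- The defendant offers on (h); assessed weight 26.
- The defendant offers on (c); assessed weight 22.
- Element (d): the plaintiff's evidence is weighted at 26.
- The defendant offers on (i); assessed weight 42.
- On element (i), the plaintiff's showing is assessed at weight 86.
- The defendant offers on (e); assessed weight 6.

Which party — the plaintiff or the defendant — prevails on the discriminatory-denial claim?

plaintiff

— Issue I —
Stage I.1 (plaintiff, the balance of probabilities, weight is at least 54): (a) net 99−44=55 ≥ 54 — meets; (b) net 71−14=57 ≥ 54 — meets.
  All elements met. The burden passes to the defendant.
Stage I.2 (defendant, a prima facie showing, weight is at least 23): (c) 22 < 23 — fails.
  Not every element is met, so the defendant fails to carry Stage I.2.
The analysis ends at Stage I.2; the plaintiff prevails on this issue.
— Issue II —
Stage II.1 (plaintiff, a heightened civil standard, weight is at least 80): (e) net 87−6=81 ≥ 80 — meets; (f) net 92−12=80 ≥ 80 — meets.
  Stage II.1 carried; the burden shifts to the defendant.
Stage II.2 (defendant, a heightened civil standard, weight is at least 80): (g) 79 < 80 — fails.
  Not every element is met, so the defendant fails to carry Stage II.2.
The plaintiff prevails on this issue.
— Issue III —
Stage III.1 (plaintiff, a clear and cogent showing, weight is at least 73): (h) net 98−26=72 < 73 — fails.
  Stage III.1 not carried; the plaintiff fails its burden.
The analysis ends at Stage III.1; the defendant prevails on this issue.
Per-issue: Issue I → plaintiff; Issue II → plaintiff; Issue III → defendant. The plaintiff must prevail on a majority of issues; overall, the plaintiff prevails.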